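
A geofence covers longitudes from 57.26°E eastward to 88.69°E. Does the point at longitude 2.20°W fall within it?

Band width going east from +57.26° to +88.69°: ((88.69 − 57.26) mod 360) = 31.43°.
Offset of -2.20° east of the west edge: ((-2.20 − 57.26) mod 360) = 300.54°.
300.54° > 31.43° ⇒ outside.

No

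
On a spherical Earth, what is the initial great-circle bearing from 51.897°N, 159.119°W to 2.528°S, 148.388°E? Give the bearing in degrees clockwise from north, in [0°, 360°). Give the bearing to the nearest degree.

237°

Δλ = 148.388 − -159.119 = 307.507°; wrapped into (−180°, 180°]: -52.493°.
θ = atan2( sin Δλ · cos φ₂ , cos φ₁ · sin φ₂ − sin φ₁ · cos φ₂ · cos Δλ )
  = atan2(-0.79251, -0.50586) = -122.550° → normalised to [0°, 360°): 237.450°.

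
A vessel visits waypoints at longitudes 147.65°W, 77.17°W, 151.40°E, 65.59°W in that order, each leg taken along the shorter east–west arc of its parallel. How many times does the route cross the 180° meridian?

2

Leg 1: -147.65° → -77.17°, shortest Δλ = 70.48° (east) — does not cross 180°.
Leg 2: -77.17° → +151.40°, shortest Δλ = -131.43° (west) — crosses 180°.
Leg 3: +151.40° → -65.59°, shortest Δλ = 143.01° (east) — crosses 180°.
Total crossings: 2.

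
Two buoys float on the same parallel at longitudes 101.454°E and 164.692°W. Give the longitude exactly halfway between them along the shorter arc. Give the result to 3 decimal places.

Signed shortest Δλ from +101.454° to -164.692° is +93.854°.
Midpoint longitude = +101.454° + (+93.854°)/2 = +101.454° + 46.927° = +148.381°.
(The naïve average (+101.454 + -164.692)/2 = -31.619° is on the wrong side of the globe.)

148.381°E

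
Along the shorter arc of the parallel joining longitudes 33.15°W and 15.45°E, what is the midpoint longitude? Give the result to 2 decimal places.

8.85°W

Signed shortest Δλ from -33.15° to +15.45° is +48.60°.
Midpoint longitude = -33.15° + (+48.60°)/2 = -33.15° + 24.30° = -8.85°.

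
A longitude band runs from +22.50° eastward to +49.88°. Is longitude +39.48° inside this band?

Yes

Band width going east from +22.50° to +49.88°: ((49.88 − 22.50) mod 360) = 27.38°.
Offset of +39.48° east of the west edge: ((39.48 − 22.50) mod 360) = 16.98°.
16.98° ≤ 27.38° ⇒ inside.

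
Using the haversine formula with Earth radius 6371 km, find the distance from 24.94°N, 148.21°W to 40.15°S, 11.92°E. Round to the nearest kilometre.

Δλ = 11.92 − -148.21 = 160.13°.
Δφ = -40.15 − 24.94 = -65.09°.
a = sin²(Δφ/2) + cos φ₁ · cos φ₂ · sin²(Δλ/2) = 0.961854.
c = 2·atan2(√a, √(1−a)) = 2.74845 rad → d = 6371·c ≈ 17510.36 km.

17510 km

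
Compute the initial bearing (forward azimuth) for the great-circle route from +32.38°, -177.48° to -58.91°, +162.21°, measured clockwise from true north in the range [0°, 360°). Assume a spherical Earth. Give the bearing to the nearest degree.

190°

Δλ = 162.21 − -177.48 = 339.69°; wrapped into (−180°, 180°]: -20.31°.
θ = atan2( sin Δλ · cos φ₂ , cos φ₁ · sin φ₂ − sin φ₁ · cos φ₂ · cos Δλ )
  = atan2(-0.17924, -0.98255) = -169.662° → normalised to [0°, 360°): 190.338°.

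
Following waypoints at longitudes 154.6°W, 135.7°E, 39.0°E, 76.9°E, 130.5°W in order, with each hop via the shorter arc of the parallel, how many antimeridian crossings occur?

2

Leg 1: -154.6° → +135.7°, shortest Δλ = -69.7° (west) — crosses 180°.
Leg 2: +135.7° → +39.0°, shortest Δλ = -96.7° (west) — does not cross 180°.
Leg 3: +39.0° → +76.9°, shortest Δλ = 37.9° (east) — does not cross 180°.
Leg 4: +76.9° → -130.5°, shortest Δλ = 152.6° (east) — crosses 180°.
Total crossings: 2.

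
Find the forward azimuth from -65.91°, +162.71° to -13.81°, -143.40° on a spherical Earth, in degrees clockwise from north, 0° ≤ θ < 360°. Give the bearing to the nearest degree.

Δλ = -143.40 − 162.71 = -306.11°; wrapped into (−180°, 180°]: 53.89°.
θ = atan2( sin Δλ · cos φ₂ , cos φ₁ · sin φ₂ − sin φ₁ · cos φ₂ · cos Δλ )
  = atan2(0.78453, 0.42503) = 61.553° → normalised to [0°, 360°): 61.553°.

62°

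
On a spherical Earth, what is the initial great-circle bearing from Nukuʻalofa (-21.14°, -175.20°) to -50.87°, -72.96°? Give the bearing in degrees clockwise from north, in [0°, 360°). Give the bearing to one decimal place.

Δλ = -72.96 − -175.20 = 102.24°.
θ = atan2( sin Δλ · cos φ₂ , cos φ₁ · sin φ₂ − sin φ₁ · cos φ₂ · cos Δλ )
  = atan2(0.61674, -0.77176) = 141.371° → normalised to [0°, 360°): 141.371°.

141.4°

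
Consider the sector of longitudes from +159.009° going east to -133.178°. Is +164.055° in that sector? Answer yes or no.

Yes

Band width going east from +159.009° to -133.178°: ((-133.178 − 159.009) mod 360) = 67.813°.
Offset of +164.055° east of the west edge: ((164.055 − 159.009) mod 360) = 5.046°.
5.046° ≤ 67.813° ⇒ inside.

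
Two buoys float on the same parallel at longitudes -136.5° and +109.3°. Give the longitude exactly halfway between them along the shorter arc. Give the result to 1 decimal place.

+166.4°

Signed shortest Δλ from -136.5° to +109.3° is -114.2°.
Midpoint longitude = -136.5° + (-114.2°)/2 = -136.5° − 57.1° = -193.6°.
Normalise into (−180°, 180°]: +166.4°.
(The naïve average (-136.5 + +109.3)/2 = -13.6° is on the wrong side of the globe.)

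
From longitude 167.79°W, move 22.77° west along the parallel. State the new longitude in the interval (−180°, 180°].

169.44°E

Start at -167.79°; shift −22.77° → -190.56°.
-190.56° lies outside (−180°, 180°]; add 360° → +169.44°.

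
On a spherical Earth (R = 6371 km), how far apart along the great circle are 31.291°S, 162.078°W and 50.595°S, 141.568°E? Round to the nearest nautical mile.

Δλ = 141.568 − -162.078 = 303.646°; wrapped into (−180°, 180°]: -56.354°.
Δφ = -50.595 − -31.291 = -19.304°.
a = sin²(Δφ/2) + cos φ₁ · cos φ₂ · sin²(Δλ/2) = 0.149063.
c = 2·atan2(√a, √(1−a)) = 0.79277 rad → d = 6371·c ≈ 5050.75 km ≈ 2727.19 nmi.

2727 nmi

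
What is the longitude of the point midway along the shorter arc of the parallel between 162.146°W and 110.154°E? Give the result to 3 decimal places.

154.004°E

Signed shortest Δλ from -162.146° to +110.154° is -87.700°.
Midpoint longitude = -162.146° + (-87.700°)/2 = -162.146° − 43.850° = -205.996°.
Normalise into (−180°, 180°]: +154.004°.
(The naïve average (-162.146 + +110.154)/2 = -25.996° is on the wrong side of the globe.)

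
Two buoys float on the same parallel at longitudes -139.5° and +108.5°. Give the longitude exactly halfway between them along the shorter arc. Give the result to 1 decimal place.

+164.5°

Signed shortest Δλ from -139.5° to +108.5° is -112.0°.
Midpoint longitude = -139.5° + (-112.0°)/2 = -139.5° − 56.0° = -195.5°.
Normalise into (−180°, 180°]: +164.5°.
(The naïve average (-139.5 + +108.5)/2 = -15.5° is on the wrong side of the globe.)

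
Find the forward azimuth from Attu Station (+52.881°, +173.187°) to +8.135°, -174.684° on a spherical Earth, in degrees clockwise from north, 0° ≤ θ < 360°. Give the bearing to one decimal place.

163.1°

Δλ = -174.684 − 173.187 = -347.871°; wrapped into (−180°, 180°]: 12.129°.
θ = atan2( sin Δλ · cos φ₂ , cos φ₁ · sin φ₂ − sin φ₁ · cos φ₂ · cos Δλ )
  = atan2(0.20800, -0.68634) = 163.140° → normalised to [0°, 360°): 163.140°.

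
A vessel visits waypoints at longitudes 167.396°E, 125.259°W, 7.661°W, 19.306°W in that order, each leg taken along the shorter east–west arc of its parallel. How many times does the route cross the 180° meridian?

Leg 1: +167.396° → -125.259°, shortest Δλ = 67.345° (east) — crosses 180°.
Leg 2: -125.259° → -7.661°, shortest Δλ = 117.598° (east) — does not cross 180°.
Leg 3: -7.661° → -19.306°, shortest Δλ = -11.645° (west) — does not cross 180°.
Total crossings: 1.

1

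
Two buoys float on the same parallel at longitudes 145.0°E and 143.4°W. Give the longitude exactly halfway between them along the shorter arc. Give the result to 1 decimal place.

179.2°W

Signed shortest Δλ from +145.0° to -143.4° is +71.6°.
Midpoint longitude = +145.0° + (+71.6°)/2 = +145.0° + 35.8° = +180.8°.
Normalise into (−180°, 180°]: -179.2°.
(The naïve average (+145.0 + -143.4)/2 = 0.8° is on the wrong side of the globe.)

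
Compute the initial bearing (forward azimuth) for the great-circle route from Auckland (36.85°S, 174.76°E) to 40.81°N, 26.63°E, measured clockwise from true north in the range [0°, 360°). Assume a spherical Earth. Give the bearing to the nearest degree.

Δλ = 26.63 − 174.76 = -148.13°.
θ = atan2( sin Δλ · cos φ₂ , cos φ₁ · sin φ₂ − sin φ₁ · cos φ₂ · cos Δλ )
  = atan2(-0.39963, 0.13749) = -71.015° → normalised to [0°, 360°): 288.985°.

289°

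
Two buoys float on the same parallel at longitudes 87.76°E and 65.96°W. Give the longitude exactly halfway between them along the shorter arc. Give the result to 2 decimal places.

Signed shortest Δλ from +87.76° to -65.96° is -153.72°.
Midpoint longitude = +87.76° + (-153.72°)/2 = +87.76° − 76.86° = +10.90°.

10.90°E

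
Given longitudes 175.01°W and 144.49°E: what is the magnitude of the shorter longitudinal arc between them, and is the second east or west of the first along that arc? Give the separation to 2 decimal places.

Raw difference: 144.49 − -175.01 = 319.5°.
Normalise into (−180°, 180°]: 319.5° − 360° = -40.5°.
Negative ⇒ the second point lies to the west; separation 40.50°.

40.50° west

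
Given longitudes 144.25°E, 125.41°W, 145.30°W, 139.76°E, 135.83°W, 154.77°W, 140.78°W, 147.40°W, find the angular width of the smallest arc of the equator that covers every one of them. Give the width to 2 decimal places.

94.83°

Sort the longitudes: -154.77°, -147.40°, -145.30°, -140.78°, -135.83°, -125.41°, +139.76°, +144.25°.
Eastward gaps between consecutive values (wrapping around): 7.37°, 2.10°, 4.52°, 4.95°, 10.42°, 265.17°, 4.49°, 60.98°.
Largest gap = 265.17° ⇒ minimal covering band is its complement: 360° − 265.17° = 94.83°.
Band runs from +139.76° eastward to -125.41°, crossing the antimeridian.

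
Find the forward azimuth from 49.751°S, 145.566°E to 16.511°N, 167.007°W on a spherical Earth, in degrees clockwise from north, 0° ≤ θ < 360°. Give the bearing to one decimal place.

46.1°

Δλ = -167.007 − 145.566 = -312.573°; wrapped into (−180°, 180°]: 47.427°.
θ = atan2( sin Δλ · cos φ₂ , cos φ₁ · sin φ₂ − sin φ₁ · cos φ₂ · cos Δλ )
  = atan2(0.70605, 0.67869) = 46.132° → normalised to [0°, 360°): 46.132°.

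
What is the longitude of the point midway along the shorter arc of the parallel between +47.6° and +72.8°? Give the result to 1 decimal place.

Signed shortest Δλ from +47.6° to +72.8° is +25.2°.
Midpoint longitude = +47.6° + (+25.2°)/2 = +47.6° + 12.6° = +60.2°.

+60.2°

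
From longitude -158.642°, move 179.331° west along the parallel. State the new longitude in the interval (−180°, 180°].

Start at -158.642°; shift −179.331° → -337.973°.
-337.973° lies outside (−180°, 180°]; add 360° → +22.027°.

+22.027°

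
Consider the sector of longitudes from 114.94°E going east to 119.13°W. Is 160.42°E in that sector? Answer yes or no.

Band width going east from +114.94° to -119.13°: ((-119.13 − 114.94) mod 360) = 125.93°.
Offset of +160.42° east of the west edge: ((160.42 − 114.94) mod 360) = 45.48°.
45.48° ≤ 125.93° ⇒ inside.

Yes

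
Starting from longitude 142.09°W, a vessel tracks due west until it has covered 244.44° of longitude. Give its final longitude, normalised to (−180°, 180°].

Start at -142.09°; shift −244.44° → -386.53°.
-386.53° lies outside (−180°, 180°]; add 360° → -26.53°.

26.53°W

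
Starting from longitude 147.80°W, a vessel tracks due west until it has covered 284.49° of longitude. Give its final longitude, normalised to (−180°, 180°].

72.29°W

Start at -147.80°; shift −284.49° → -432.29°.
-432.29° lies outside (−180°, 180°]; add 360° → -72.29°.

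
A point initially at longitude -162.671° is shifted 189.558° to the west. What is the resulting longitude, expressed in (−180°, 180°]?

Start at -162.671°; shift −189.558° → -352.229°.
-352.229° lies outside (−180°, 180°]; add 360° → +7.771°.

+7.771°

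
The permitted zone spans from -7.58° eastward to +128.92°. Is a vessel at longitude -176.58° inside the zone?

Band width going east from -7.58° to +128.92°: ((128.92 − -7.58) mod 360) = 136.50°.
Offset of -176.58° east of the west edge: ((-176.58 − -7.58) mod 360) = 191.00°.
191.00° > 136.50° ⇒ outside.

No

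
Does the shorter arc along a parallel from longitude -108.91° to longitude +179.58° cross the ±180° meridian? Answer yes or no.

Naïve |179.58 − -108.91| = 288.49° > 180°, so the shorter arc goes the other way round — across 180°.
Signed shortest Δλ = ((179.58 − -108.91 + 180) mod 360) − 180 = -71.51°.
Going west by 71.51° from -108.91° passes through 180° before reaching +179.58°.

Yes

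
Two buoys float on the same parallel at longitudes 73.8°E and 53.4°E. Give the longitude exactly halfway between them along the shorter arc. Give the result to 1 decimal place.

63.6°E

Signed shortest Δλ from +73.8° to +53.4° is -20.4°.
Midpoint longitude = +73.8° + (-20.4°)/2 = +73.8° − 10.2° = +63.6°.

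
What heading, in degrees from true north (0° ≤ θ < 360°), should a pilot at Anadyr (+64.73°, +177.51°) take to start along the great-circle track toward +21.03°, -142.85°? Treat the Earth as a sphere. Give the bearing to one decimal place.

129.8°

Δλ = -142.85 − 177.51 = -320.36°; wrapped into (−180°, 180°]: 39.64°.
θ = atan2( sin Δλ · cos φ₂ , cos φ₁ · sin φ₂ − sin φ₁ · cos φ₂ · cos Δλ )
  = atan2(0.59547, -0.49680) = 129.838° → normalised to [0°, 360°): 129.838°.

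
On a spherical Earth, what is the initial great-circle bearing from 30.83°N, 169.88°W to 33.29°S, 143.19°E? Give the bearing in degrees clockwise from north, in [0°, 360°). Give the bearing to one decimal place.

Δλ = 143.19 − -169.88 = 313.07°; wrapped into (−180°, 180°]: -46.93°.
θ = atan2( sin Δλ · cos φ₂ , cos φ₁ · sin φ₂ − sin φ₁ · cos φ₂ · cos Δλ )
  = atan2(-0.61064, -0.76386) = -141.361° → normalised to [0°, 360°): 218.639°.

218.6°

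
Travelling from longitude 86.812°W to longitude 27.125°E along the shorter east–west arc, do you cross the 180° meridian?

No

Signed shortest Δλ = ((27.125 − -86.812 + 180) mod 360) − 180 = 113.937°.
Going east by 113.937° from -86.812° reaches +27.125° without touching 180°.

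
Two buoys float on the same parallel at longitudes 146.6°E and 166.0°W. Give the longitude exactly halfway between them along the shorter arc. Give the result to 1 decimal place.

Signed shortest Δλ from +146.6° to -166.0° is +47.4°.
Midpoint longitude = +146.6° + (+47.4°)/2 = +146.6° + 23.7° = +170.3°.
(The naïve average (+146.6 + -166.0)/2 = -9.7° is on the wrong side of the globe.)

170.3°E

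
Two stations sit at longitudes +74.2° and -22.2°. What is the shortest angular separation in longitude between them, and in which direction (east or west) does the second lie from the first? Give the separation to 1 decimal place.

Raw difference: -22.2 − 74.2 = -96.4°.
Normalise into (−180°, 180°]: -96.4° stays -96.4°.
Negative ⇒ the second point lies to the west; separation 96.4°.

96.4° west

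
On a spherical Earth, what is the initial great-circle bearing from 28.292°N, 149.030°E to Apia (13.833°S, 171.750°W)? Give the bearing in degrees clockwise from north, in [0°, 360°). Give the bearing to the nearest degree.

Δλ = -171.750 − 149.030 = -320.780°; wrapped into (−180°, 180°]: 39.220°.
θ = atan2( sin Δλ · cos φ₂ , cos φ₁ · sin φ₂ − sin φ₁ · cos φ₂ · cos Δλ )
  = atan2(0.61396, -0.56707) = 132.727° → normalised to [0°, 360°): 132.727°.

133°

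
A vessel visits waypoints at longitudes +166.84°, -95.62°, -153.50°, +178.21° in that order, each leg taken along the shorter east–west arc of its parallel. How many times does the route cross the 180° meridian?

2

Leg 1: +166.84° → -95.62°, shortest Δλ = 97.54° (east) — crosses 180°.
Leg 2: -95.62° → -153.50°, shortest Δλ = -57.88° (west) — does not cross 180°.
Leg 3: -153.50° → +178.21°, shortest Δλ = -28.29° (west) — crosses 180°.
Total crossings: 2.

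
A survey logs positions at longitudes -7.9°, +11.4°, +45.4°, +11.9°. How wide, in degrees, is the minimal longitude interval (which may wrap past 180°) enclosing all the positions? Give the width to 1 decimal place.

Sort the longitudes: -7.9°, +11.4°, +11.9°, +45.4°.
Eastward gaps between consecutive values (wrapping around): 19.3°, 0.5°, 33.5°, 306.7°.
Largest gap = 306.7° ⇒ minimal covering band is its complement: 360° − 306.7° = 53.3°.
Band runs from -7.9° eastward to +45.4°.

53.3°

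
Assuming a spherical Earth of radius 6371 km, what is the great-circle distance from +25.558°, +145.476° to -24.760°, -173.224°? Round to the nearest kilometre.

7142 km

Δλ = -173.224 − 145.476 = -318.700°; wrapped into (−180°, 180°]: 41.300°.
Δφ = -24.760 − 25.558 = -50.318°.
a = sin²(Δφ/2) + cos φ₁ · cos φ₂ · sin²(Δλ/2) = 0.282621.
c = 2·atan2(√a, √(1−a)) = 1.12103 rad → d = 6371·c ≈ 7142.06 km.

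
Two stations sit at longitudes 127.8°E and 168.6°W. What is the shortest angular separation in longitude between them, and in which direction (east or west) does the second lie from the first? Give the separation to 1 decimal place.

Raw difference: -168.6 − 127.8 = -296.4°.
Normalise into (−180°, 180°]: -296.4° + 360° = 63.6°.
Positive ⇒ the second point lies to the east; separation 63.6°.

63.6° east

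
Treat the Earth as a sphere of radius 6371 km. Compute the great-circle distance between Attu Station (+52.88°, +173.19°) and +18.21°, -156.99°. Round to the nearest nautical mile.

Δλ = -156.99 − 173.19 = -330.18°; wrapped into (−180°, 180°]: 29.82°.
Δφ = 18.21 − 52.88 = -34.67°.
a = sin²(Δφ/2) + cos φ₁ · cos φ₂ · sin²(Δλ/2) = 0.126731.
c = 2·atan2(√a, √(1−a)) = 0.72795 rad → d = 6371·c ≈ 4637.79 km ≈ 2504.21 nmi.

2504 nmi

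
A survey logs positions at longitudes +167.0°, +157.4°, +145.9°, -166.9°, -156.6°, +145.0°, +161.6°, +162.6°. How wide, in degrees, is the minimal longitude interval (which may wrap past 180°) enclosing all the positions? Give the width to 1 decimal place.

Sort the longitudes: -166.9°, -156.6°, +145.0°, +145.9°, +157.4°, +161.6°, +162.6°, +167.0°.
Eastward gaps between consecutive values (wrapping around): 10.3°, 301.6°, 0.9°, 11.5°, 4.2°, 1.0°, 4.4°, 26.1°.
Largest gap = 301.6° ⇒ minimal covering band is its complement: 360° − 301.6° = 58.4°.
Band runs from +145.0° eastward to -156.6°, crossing the antimeridian.

58.4°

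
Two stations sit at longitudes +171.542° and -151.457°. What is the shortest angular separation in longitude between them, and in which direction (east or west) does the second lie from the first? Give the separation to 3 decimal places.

37.001° east

Raw difference: -151.457 − 171.542 = -322.999°.
Normalise into (−180°, 180°]: -322.999° + 360° = 37.001°.
Positive ⇒ the second point lies to the east; separation 37.001°.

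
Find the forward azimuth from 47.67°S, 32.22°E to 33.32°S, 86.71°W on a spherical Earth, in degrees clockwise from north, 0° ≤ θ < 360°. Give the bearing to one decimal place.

227.6°

Δλ = -86.71 − 32.22 = -118.93°.
θ = atan2( sin Δλ · cos φ₂ , cos φ₁ · sin φ₂ − sin φ₁ · cos φ₂ · cos Δλ )
  = atan2(-0.73134, -0.66874) = -132.440° → normalised to [0°, 360°): 227.560°.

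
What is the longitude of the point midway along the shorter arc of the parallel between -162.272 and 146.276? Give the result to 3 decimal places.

+172.002°

Signed shortest Δλ from -162.272° to +146.276° is -51.452°.
Midpoint longitude = -162.272° + (-51.452°)/2 = -162.272° − 25.726° = -187.998°.
Normalise into (−180°, 180°]: +172.002°.
(The naïve average (-162.272 + +146.276)/2 = -7.998° is on the wrong side of the globe.)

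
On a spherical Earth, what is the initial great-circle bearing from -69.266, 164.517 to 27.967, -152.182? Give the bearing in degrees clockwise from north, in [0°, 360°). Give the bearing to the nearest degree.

38°

Δλ = -152.182 − 164.517 = -316.699°; wrapped into (−180°, 180°]: 43.301°.
θ = atan2( sin Δλ · cos φ₂ , cos φ₁ · sin φ₂ − sin φ₁ · cos φ₂ · cos Δλ )
  = atan2(0.60574, 0.76717) = 38.294° → normalised to [0°, 360°): 38.294°.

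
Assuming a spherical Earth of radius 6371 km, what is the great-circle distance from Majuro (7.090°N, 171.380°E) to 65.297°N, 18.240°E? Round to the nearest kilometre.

Δλ = 18.240 − 171.380 = -153.140°.
Δφ = 65.297 − 7.090 = 58.207°.
a = sin²(Δφ/2) + cos φ₁ · cos φ₂ · sin²(Δλ/2) = 0.628922.
c = 2·atan2(√a, √(1−a)) = 1.83159 rad → d = 6371·c ≈ 11669.03 km.

11669 km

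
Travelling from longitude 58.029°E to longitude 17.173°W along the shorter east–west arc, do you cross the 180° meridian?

No

Signed shortest Δλ = ((-17.173 − 58.029 + 180) mod 360) − 180 = -75.202°.
Going west by 75.202° from +58.029° reaches -17.173° without touching 180°.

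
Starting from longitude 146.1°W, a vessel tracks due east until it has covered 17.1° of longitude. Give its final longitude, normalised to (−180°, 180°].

Start at -146.1°; shift +17.1° → -129.0°.
-129.0° already lies in (−180°, 180°].

129.0°W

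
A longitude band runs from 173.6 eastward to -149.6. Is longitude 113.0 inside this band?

Band width going east from +173.6° to -149.6°: ((-149.6 − 173.6) mod 360) = 36.8°.
Offset of +113.0° east of the west edge: ((113.0 − 173.6) mod 360) = 299.4°.
299.4° > 36.8° ⇒ outside.

No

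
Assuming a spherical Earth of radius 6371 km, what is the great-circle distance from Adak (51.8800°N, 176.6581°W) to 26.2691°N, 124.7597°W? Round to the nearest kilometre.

Δλ = -124.7597 − -176.6581 = 51.8984°.
Δφ = 26.2691 − 51.8800 = -25.6109°.
a = sin²(Δφ/2) + cos φ₁ · cos φ₂ · sin²(Δλ/2) = 0.155115.
c = 2·atan2(√a, √(1−a)) = 0.80963 rad → d = 6371·c ≈ 5158.12 km.

5158 km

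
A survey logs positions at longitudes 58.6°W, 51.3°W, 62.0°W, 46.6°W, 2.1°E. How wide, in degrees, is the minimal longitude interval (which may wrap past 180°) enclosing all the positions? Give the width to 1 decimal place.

64.1°

Sort the longitudes: -62.0°, -58.6°, -51.3°, -46.6°, +2.1°.
Eastward gaps between consecutive values (wrapping around): 3.4°, 7.3°, 4.7°, 48.7°, 295.9°.
Largest gap = 295.9° ⇒ minimal covering band is its complement: 360° − 295.9° = 64.1°.
Band runs from -62.0° eastward to +2.1°.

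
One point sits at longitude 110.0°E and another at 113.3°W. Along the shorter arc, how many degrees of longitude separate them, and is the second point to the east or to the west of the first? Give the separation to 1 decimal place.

136.7° east

Raw difference: -113.3 − 110.0 = -223.3°.
Normalise into (−180°, 180°]: -223.3° + 360° = 136.7°.
Positive ⇒ the second point lies to the east; separation 136.7°.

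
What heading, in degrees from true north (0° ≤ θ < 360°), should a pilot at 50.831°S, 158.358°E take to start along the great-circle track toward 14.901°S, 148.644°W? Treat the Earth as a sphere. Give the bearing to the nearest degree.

70°

Δλ = -148.644 − 158.358 = -307.002°; wrapped into (−180°, 180°]: 52.998°.
θ = atan2( sin Δλ · cos φ₂ , cos φ₁ · sin φ₂ − sin φ₁ · cos φ₂ · cos Δλ )
  = atan2(0.77176, 0.28849) = 69.504° → normalised to [0°, 360°): 69.504°.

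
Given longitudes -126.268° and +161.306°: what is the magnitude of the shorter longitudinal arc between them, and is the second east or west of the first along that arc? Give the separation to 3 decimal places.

72.426° west

Raw difference: 161.306 − -126.268 = 287.574°.
Normalise into (−180°, 180°]: 287.574° − 360° = -72.426°.
Negative ⇒ the second point lies to the west; separation 72.426°.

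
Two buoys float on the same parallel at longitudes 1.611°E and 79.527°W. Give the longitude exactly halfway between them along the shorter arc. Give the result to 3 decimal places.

38.958°W

Signed shortest Δλ from +1.611° to -79.527° is -81.138°.
Midpoint longitude = +1.611° + (-81.138°)/2 = +1.611° − 40.569° = -38.958°.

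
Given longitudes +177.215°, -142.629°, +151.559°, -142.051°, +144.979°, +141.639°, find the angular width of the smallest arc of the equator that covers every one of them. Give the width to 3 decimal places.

76.310°

Sort the longitudes: -142.629°, -142.051°, +141.639°, +144.979°, +151.559°, +177.215°.
Eastward gaps between consecutive values (wrapping around): 0.578°, 283.690°, 3.340°, 6.580°, 25.656°, 40.156°.
Largest gap = 283.690° ⇒ minimal covering band is its complement: 360° − 283.690° = 76.310°.
Band runs from +141.639° eastward to -142.051°, crossing the antimeridian.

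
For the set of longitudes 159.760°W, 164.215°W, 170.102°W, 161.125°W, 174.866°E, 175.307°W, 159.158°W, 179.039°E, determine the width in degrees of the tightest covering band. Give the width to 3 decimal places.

25.976°

Sort the longitudes: -175.307°, -170.102°, -164.215°, -161.125°, -159.760°, -159.158°, +174.866°, +179.039°.
Eastward gaps between consecutive values (wrapping around): 5.205°, 5.887°, 3.090°, 1.365°, 0.602°, 334.024°, 4.173°, 5.654°.
Largest gap = 334.024° ⇒ minimal covering band is its complement: 360° − 334.024° = 25.976°.
Band runs from +174.866° eastward to -159.158°, crossing the antimeridian.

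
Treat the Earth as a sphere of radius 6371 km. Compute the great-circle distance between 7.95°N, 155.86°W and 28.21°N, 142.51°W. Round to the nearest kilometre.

2653 km

Δλ = -142.51 − -155.86 = 13.35°.
Δφ = 28.21 − 7.95 = 20.26°.
a = sin²(Δφ/2) + cos φ₁ · cos φ₂ · sin²(Δλ/2) = 0.042726.
c = 2·atan2(√a, √(1−a)) = 0.41641 rad → d = 6371·c ≈ 2652.94 km.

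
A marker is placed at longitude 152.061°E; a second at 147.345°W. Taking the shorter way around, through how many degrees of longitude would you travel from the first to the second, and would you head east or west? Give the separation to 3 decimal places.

Raw difference: -147.345 − 152.061 = -299.406°.
Normalise into (−180°, 180°]: -299.406° + 360° = 60.594°.
Positive ⇒ the second point lies to the east; separation 60.594°.

60.594° east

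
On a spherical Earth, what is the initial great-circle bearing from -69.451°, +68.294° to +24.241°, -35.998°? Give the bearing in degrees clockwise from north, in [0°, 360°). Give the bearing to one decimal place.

265.7°

Δλ = -35.998 − 68.294 = -104.292°.
θ = atan2( sin Δλ · cos φ₂ , cos φ₁ · sin φ₂ − sin φ₁ · cos φ₂ · cos Δλ )
  = atan2(-0.88361, -0.06666) = -94.314° → normalised to [0°, 360°): 265.686°.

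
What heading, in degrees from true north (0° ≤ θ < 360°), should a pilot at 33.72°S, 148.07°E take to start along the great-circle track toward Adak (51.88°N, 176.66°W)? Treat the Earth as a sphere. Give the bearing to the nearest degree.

21°

Δλ = -176.66 − 148.07 = -324.73°; wrapped into (−180°, 180°]: 35.27°.
θ = atan2( sin Δλ · cos φ₂ , cos φ₁ · sin φ₂ − sin φ₁ · cos φ₂ · cos Δλ )
  = atan2(0.35645, 0.93415) = 20.886° → normalised to [0°, 360°): 20.886°.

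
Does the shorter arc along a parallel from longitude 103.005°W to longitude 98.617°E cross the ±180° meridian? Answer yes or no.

Yes

Naïve |98.617 − -103.005| = 201.622° > 180°, so the shorter arc goes the other way round — across 180°.
Signed shortest Δλ = ((98.617 − -103.005 + 180) mod 360) − 180 = -158.378°.
Going west by 158.378° from -103.005° passes through 180° before reaching +98.617°.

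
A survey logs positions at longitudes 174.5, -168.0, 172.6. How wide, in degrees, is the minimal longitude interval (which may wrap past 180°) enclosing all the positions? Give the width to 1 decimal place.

19.4°

Sort the longitudes: -168.0°, +172.6°, +174.5°.
Eastward gaps between consecutive values (wrapping around): 340.6°, 1.9°, 17.5°.
Largest gap = 340.6° ⇒ minimal covering band is its complement: 360° − 340.6° = 19.4°.
Band runs from +172.6° eastward to -168.0°, crossing the antimeridian.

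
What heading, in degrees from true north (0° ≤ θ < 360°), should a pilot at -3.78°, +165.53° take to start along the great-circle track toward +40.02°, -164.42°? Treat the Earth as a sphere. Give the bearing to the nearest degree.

29°

Δλ = -164.42 − 165.53 = -329.95°; wrapped into (−180°, 180°]: 30.05°.
θ = atan2( sin Δλ · cos φ₂ , cos φ₁ · sin φ₂ − sin φ₁ · cos φ₂ · cos Δλ )
  = atan2(0.38349, 0.68536) = 29.229° → normalised to [0°, 360°): 29.229°.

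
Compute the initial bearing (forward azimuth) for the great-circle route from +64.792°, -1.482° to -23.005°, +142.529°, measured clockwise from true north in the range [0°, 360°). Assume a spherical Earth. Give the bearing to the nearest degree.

47°

Δλ = 142.529 − -1.482 = 144.011°.
θ = atan2( sin Δλ · cos φ₂ , cos φ₁ · sin φ₂ − sin φ₁ · cos φ₂ · cos Δλ )
  = atan2(0.54090, 0.50740) = 46.830° → normalised to [0°, 360°): 46.830°.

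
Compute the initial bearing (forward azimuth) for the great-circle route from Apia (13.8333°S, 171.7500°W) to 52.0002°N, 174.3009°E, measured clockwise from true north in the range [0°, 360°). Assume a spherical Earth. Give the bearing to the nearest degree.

351°

Δλ = 174.3009 − -171.7500 = 346.0509°; wrapped into (−180°, 180°]: -13.9491°.
θ = atan2( sin Δλ · cos φ₂ , cos φ₁ · sin φ₂ − sin φ₁ · cos φ₂ · cos Δλ )
  = atan2(-0.14841, 0.90802) = -9.283° → normalised to [0°, 360°): 350.717°.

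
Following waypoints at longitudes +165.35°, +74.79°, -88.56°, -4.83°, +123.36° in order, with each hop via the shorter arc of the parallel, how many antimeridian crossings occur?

Leg 1: +165.35° → +74.79°, shortest Δλ = -90.56° (west) — does not cross 180°.
Leg 2: +74.79° → -88.56°, shortest Δλ = -163.35° (west) — does not cross 180°.
Leg 3: -88.56° → -4.83°, shortest Δλ = 83.73° (east) — does not cross 180°.
Leg 4: -4.83° → +123.36°, shortest Δλ = 128.19° (east) — does not cross 180°.
Total crossings: 0.

0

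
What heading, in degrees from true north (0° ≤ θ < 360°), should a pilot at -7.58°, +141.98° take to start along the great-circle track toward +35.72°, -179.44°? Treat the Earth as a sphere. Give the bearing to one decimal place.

37.4°

Δλ = -179.44 − 141.98 = -321.42°; wrapped into (−180°, 180°]: 38.58°.
θ = atan2( sin Δλ · cos φ₂ , cos φ₁ · sin φ₂ − sin φ₁ · cos φ₂ · cos Δλ )
  = atan2(0.50629, 0.66244) = 37.390° → normalised to [0°, 360°): 37.390°.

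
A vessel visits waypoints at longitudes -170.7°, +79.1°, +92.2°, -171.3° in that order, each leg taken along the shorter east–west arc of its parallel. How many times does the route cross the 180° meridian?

Leg 1: -170.7° → +79.1°, shortest Δλ = -110.2° (west) — crosses 180°.
Leg 2: +79.1° → +92.2°, shortest Δλ = 13.1° (east) — does not cross 180°.
Leg 3: +92.2° → -171.3°, shortest Δλ = 96.5° (east) — crosses 180°.
Total crossings: 2.

2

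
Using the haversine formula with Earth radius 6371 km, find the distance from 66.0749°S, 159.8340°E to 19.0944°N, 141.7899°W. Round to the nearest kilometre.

Δλ = -141.7899 − 159.8340 = -301.6239°; wrapped into (−180°, 180°]: 58.3761°.
Δφ = 19.0944 − -66.0749 = 85.1693°.
a = sin²(Δφ/2) + cos φ₁ · cos φ₂ · sin²(Δλ/2) = 0.549037.
c = 2·atan2(√a, √(1−a)) = 1.66903 rad → d = 6371·c ≈ 10633.38 km.

10633 km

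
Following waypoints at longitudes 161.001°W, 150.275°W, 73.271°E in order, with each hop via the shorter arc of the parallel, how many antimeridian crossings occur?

1

Leg 1: -161.001° → -150.275°, shortest Δλ = 10.726° (east) — does not cross 180°.
Leg 2: -150.275° → +73.271°, shortest Δλ = -136.454° (west) — crosses 180°.
Total crossings: 1.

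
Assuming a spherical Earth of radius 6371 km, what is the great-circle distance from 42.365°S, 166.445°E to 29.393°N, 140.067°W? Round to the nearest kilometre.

Δλ = -140.067 − 166.445 = -306.512°; wrapped into (−180°, 180°]: 53.488°.
Δφ = 29.393 − -42.365 = 71.758°.
a = sin²(Δφ/2) + cos φ₁ · cos φ₂ · sin²(Δλ/2) = 0.473848.
c = 2·atan2(√a, √(1−a)) = 1.51847 rad → d = 6371·c ≈ 9674.16 km.

9674 km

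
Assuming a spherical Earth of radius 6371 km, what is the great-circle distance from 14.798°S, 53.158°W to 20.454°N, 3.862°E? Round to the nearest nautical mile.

3974 nmi

Δλ = 3.862 − -53.158 = 57.020°.
Δφ = 20.454 − -14.798 = 35.252°.
a = sin²(Δφ/2) + cos φ₁ · cos φ₂ · sin²(Δλ/2) = 0.298072.
c = 2·atan2(√a, √(1−a)) = 1.15507 rad → d = 6371·c ≈ 7358.94 km ≈ 3973.51 nmi.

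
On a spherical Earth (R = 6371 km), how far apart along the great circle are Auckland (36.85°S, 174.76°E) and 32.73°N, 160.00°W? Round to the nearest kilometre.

8169 km

Δλ = -160.00 − 174.76 = -334.76°; wrapped into (−180°, 180°]: 25.24°.
Δφ = 32.73 − -36.85 = 69.58°.
a = sin²(Δφ/2) + cos φ₁ · cos φ₂ · sin²(Δλ/2) = 0.357684.
c = 2·atan2(√a, √(1−a)) = 1.28217 rad → d = 6371·c ≈ 8168.73 km.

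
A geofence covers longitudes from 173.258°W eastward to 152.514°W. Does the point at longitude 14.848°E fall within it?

Band width going east from -173.258° to -152.514°: ((-152.514 − -173.258) mod 360) = 20.744°.
Offset of +14.848° east of the west edge: ((14.848 − -173.258) mod 360) = 188.106°.
188.106° > 20.744° ⇒ outside.

No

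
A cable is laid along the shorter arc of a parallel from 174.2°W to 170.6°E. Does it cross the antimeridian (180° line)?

Naïve |170.6 − -174.2| = 344.8° > 180°, so the shorter arc goes the other way round — across 180°.
Signed shortest Δλ = ((170.6 − -174.2 + 180) mod 360) − 180 = -15.2°.
Going west by 15.2° from -174.2° passes through 180° before reaching +170.6°.

Yes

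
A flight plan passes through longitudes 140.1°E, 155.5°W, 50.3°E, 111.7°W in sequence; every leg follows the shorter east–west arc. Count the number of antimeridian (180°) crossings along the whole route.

2

Leg 1: +140.1° → -155.5°, shortest Δλ = 64.4° (east) — crosses 180°.
Leg 2: -155.5° → +50.3°, shortest Δλ = -154.2° (west) — crosses 180°.
Leg 3: +50.3° → -111.7°, shortest Δλ = -162.0° (west) — does not cross 180°.
Total crossings: 2.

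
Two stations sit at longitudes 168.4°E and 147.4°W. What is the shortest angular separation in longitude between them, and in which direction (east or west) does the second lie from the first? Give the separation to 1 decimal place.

Raw difference: -147.4 − 168.4 = -315.8°.
Normalise into (−180°, 180°]: -315.8° + 360° = 44.2°.
Positive ⇒ the second point lies to the east; separation 44.2°.

44.2° east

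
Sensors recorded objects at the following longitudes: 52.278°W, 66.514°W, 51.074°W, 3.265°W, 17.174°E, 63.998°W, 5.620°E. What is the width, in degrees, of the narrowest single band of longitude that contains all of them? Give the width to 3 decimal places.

83.688°

Sort the longitudes: -66.514°, -63.998°, -52.278°, -51.074°, -3.265°, +5.620°, +17.174°.
Eastward gaps between consecutive values (wrapping around): 2.516°, 11.720°, 1.204°, 47.809°, 8.885°, 11.554°, 276.312°.
Largest gap = 276.312° ⇒ minimal covering band is its complement: 360° − 276.312° = 83.688°.
Band runs from -66.514° eastward to +17.174°.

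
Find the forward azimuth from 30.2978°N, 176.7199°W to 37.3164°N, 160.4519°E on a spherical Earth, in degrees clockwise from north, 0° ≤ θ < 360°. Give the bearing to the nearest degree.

296°

Δλ = 160.4519 − -176.7199 = 337.1718°; wrapped into (−180°, 180°]: -22.8282°.
θ = atan2( sin Δλ · cos φ₂ , cos φ₁ · sin φ₂ − sin φ₁ · cos φ₂ · cos Δλ )
  = atan2(-0.30855, 0.15362) = -63.533° → normalised to [0°, 360°): 296.467°.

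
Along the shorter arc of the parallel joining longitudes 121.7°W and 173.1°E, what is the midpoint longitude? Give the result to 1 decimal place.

154.3°W

Signed shortest Δλ from -121.7° to +173.1° is -65.2°.
Midpoint longitude = -121.7° + (-65.2°)/2 = -121.7° − 32.6° = -154.3°.
(The naïve average (-121.7 + +173.1)/2 = 25.7° is on the wrong side of the globe.)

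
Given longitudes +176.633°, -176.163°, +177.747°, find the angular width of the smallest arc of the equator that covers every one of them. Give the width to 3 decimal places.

7.204°

Sort the longitudes: -176.163°, +176.633°, +177.747°.
Eastward gaps between consecutive values (wrapping around): 352.796°, 1.114°, 6.090°.
Largest gap = 352.796° ⇒ minimal covering band is its complement: 360° − 352.796° = 7.204°.
Band runs from +176.633° eastward to -176.163°, crossing the antimeridian.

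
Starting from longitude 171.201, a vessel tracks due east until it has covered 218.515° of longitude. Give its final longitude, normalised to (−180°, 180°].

Start at +171.201°; shift +218.515° → +389.716°.
+389.716° lies outside (−180°, 180°]; subtract 360° → +29.716°.

+29.716°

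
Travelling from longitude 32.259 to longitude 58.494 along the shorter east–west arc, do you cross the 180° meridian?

Signed shortest Δλ = ((58.494 − 32.259 + 180) mod 360) − 180 = 26.235°.
Going east by 26.235° from +32.259° reaches +58.494° without touching 180°.

No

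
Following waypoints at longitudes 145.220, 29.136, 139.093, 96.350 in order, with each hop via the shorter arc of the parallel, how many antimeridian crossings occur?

Leg 1: +145.220° → +29.136°, shortest Δλ = -116.084° (west) — does not cross 180°.
Leg 2: +29.136° → +139.093°, shortest Δλ = 109.957° (east) — does not cross 180°.
Leg 3: +139.093° → +96.350°, shortest Δλ = -42.743° (west) — does not cross 180°.
Total crossings: 0.

0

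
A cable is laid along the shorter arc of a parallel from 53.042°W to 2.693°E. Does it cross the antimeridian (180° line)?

No

Signed shortest Δλ = ((2.693 − -53.042 + 180) mod 360) − 180 = 55.735°.
Going east by 55.735° from -53.042° reaches +2.693° without touching 180°.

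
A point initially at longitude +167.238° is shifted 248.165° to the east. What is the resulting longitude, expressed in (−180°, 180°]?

+55.403°

Start at +167.238°; shift +248.165° → +415.403°.
+415.403° lies outside (−180°, 180°]; subtract 360° → +55.403°.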